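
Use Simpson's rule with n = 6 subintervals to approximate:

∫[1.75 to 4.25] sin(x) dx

f(x) = sin(x)
a = 1.75, b = 4.25, n = 6
h = (b - a)/n = 0.416667

Simpson's rule: (h/3)[f(x₀) + 4f(x₁) + 2f(x₂) + ... + f(xₙ)]

x_0 = 1.7500, f(x_0) = 0.983986, coefficient = 1
x_1 = 2.1667, f(x_1) = 0.827660, coefficient = 4
x_2 = 2.5833, f(x_2) = 0.529711, coefficient = 2
x_3 = 3.0000, f(x_3) = 0.141120, coefficient = 4
x_4 = 3.4167, f(x_4) = -0.271618, coefficient = 2
x_5 = 3.8333, f(x_5) = -0.637879, coefficient = 4
x_6 = 4.2500, f(x_6) = -0.894989, coefficient = 1

I ≈ (0.416667/3) × 1.928788 = 0.267887
Exact value: 0.267841
Error: 0.000046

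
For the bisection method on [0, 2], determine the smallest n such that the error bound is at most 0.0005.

We need (b-a)/2^n ≤ 0.0005
(2 - 0)/2^n ≤ 0.0005
2/2^n ≤ 0.0005
2^n ≥ 4000
n ≥ log₂(4000) = 11.97
n ≥ 12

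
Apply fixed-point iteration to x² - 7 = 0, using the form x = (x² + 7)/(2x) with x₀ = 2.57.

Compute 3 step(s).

Equation: x² - 7 = 0
Fixed-point form: x = (x² + 7)/(2x)
x₀ = 2.57

x_1 = g(2.570000) = 2.646868
x_2 = g(2.646868) = 2.645752
x_3 = g(2.645752) = 2.645751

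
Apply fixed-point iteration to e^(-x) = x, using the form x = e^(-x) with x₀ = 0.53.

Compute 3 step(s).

Equation: e^(-x) = x
Fixed-point form: x = e^(-x)
x₀ = 0.53

x_1 = g(0.530000) = 0.588605
x_2 = g(0.588605) = 0.555101
x_3 = g(0.555101) = 0.574014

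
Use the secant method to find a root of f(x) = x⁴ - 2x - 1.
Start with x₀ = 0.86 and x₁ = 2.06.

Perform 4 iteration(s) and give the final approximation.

f(x) = x⁴ - 2x - 1
x₀ = 0.86, x₁ = 2.06

Secant formula: x_{n+1} = x_n - f(x_n)(x_n - x_{n-1})/(f(x_n) - f(x_{n-1}))

Iteration 1:
  f(0.860000) = -2.172992
  f(2.060000) = 12.888141
  x_2 = 2.060000 - 12.888141×(2.060000 - 0.860000)/(12.888141 - (-2.172992))
       = 1.033134
Iteration 2:
  f(2.060000) = 12.888141
  f(1.033134) = -1.926999
  x_3 = 1.033134 - (-1.926999)×(1.033134 - 2.060000)/(-1.926999 - 12.888141)
       = 1.166698
Iteration 3:
  f(1.033134) = -1.926999
  f(1.166698) = -1.480574
  x_4 = 1.166698 - (-1.480574)×(1.166698 - 1.033134)/(-1.480574 - (-1.926999))
       = 1.609665
Iteration 4:
  f(1.166698) = -1.480574
  f(1.609665) = 2.494068
  x_5 = 1.609665 - 2.494068×(1.609665 - 1.166698)/(2.494068 - (-1.480574))
       = 1.331705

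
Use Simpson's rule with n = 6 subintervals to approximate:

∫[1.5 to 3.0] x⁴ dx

f(x) = x⁴
a = 1.5, b = 3.0, n = 6
h = (b - a)/n = 0.250000

Simpson's rule: (h/3)[f(x₀) + 4f(x₁) + 2f(x₂) + ... + f(xₙ)]

x_0 = 1.5000, f(x_0) = 5.062500, coefficient = 1
x_1 = 1.7500, f(x_1) = 9.378906, coefficient = 4
x_2 = 2.0000, f(x_2) = 16.000000, coefficient = 2
x_3 = 2.2500, f(x_3) = 25.628906, coefficient = 4
x_4 = 2.5000, f(x_4) = 39.062500, coefficient = 2
x_5 = 2.7500, f(x_5) = 57.191406, coefficient = 4
x_6 = 3.0000, f(x_6) = 81.000000, coefficient = 1

I ≈ (0.250000/3) × 564.984375 = 47.082031
Exact value: 47.081250
Error: 0.000781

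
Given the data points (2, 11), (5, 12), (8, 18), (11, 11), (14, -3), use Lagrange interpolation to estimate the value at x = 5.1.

Lagrange interpolation formula:
P(x) = Σ yᵢ × Lᵢ(x)
where Lᵢ(x) = Π_{j≠i} (x - xⱼ)/(xᵢ - xⱼ)

L_0(5.1) = (5.1 - 5)/(2 - 5) × (5.1 - 8)/(2 - 8) × (5.1 - 11)/(2 - 11) × (5.1 - 14)/(2 - 14) = -0.007833
L_1(5.1) = (5.1 - 2)/(5 - 2) × (5.1 - 8)/(5 - 8) × (5.1 - 11)/(5 - 11) × (5.1 - 14)/(5 - 14) = 0.971327
L_2(5.1) = (5.1 - 2)/(8 - 2) × (5.1 - 5)/(8 - 5) × (5.1 - 11)/(8 - 11) × (5.1 - 14)/(8 - 14) = 0.050241
L_3(5.1) = (5.1 - 2)/(11 - 2) × (5.1 - 5)/(11 - 5) × (5.1 - 8)/(11 - 8) × (5.1 - 14)/(11 - 14) = -0.016463
L_4(5.1) = (5.1 - 2)/(14 - 2) × (5.1 - 5)/(14 - 5) × (5.1 - 8)/(14 - 8) × (5.1 - 11)/(14 - 11) = 0.002728

P(5.1) = 11×L_0(5.1) + 12×L_1(5.1) + 18×L_2(5.1) + 11×L_3(5.1) + (-3)×L_4(5.1)
P(5.1) = 12.284816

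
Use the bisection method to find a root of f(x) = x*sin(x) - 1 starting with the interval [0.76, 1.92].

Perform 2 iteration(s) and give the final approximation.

f(x) = x*sin(x) - 1
Initial interval: [0.76, 1.92]

Iteration 1:
  c_1 = (0.760000 + 1.920000)/2 = 1.340000
  f(c_1) = f(1.340000) = 0.304469
  f(a) × f(c) < 0, new interval: [0.760000, 1.340000]
Iteration 2:
  c_2 = (0.760000 + 1.340000)/2 = 1.050000
  f(c_2) = f(1.050000) = -0.089206
  f(a) × f(c) ≥ 0, new interval: [1.050000, 1.340000]

After 2 iteration(s), the approximation is c_2 = 1.050000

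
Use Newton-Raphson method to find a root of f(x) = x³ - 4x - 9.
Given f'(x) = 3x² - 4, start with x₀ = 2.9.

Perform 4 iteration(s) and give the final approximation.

f(x) = x³ - 4x - 9
f'(x) = 3x² - 4
x₀ = 2.9

Newton-Raphson formula: x_{n+1} = x_n - f(x_n)/f'(x_n)

Iteration 1:
  f(2.900000) = 3.789000
  f'(2.900000) = 21.230000
  x_1 = 2.900000 - 3.789000/21.230000 = 2.721526
Iteration 2:
  f(2.721526) = 0.271435
  f'(2.721526) = 18.220114
  x_2 = 2.721526 - 0.271435/18.220114 = 2.706629
Iteration 3:
  f(2.706629) = 0.001809
  f'(2.706629) = 17.977515
  x_3 = 2.706629 - 0.001809/17.977515 = 2.706528
Iteration 4:
  f(2.706528) = 0.000000
  f'(2.706528) = 17.975881
  x_4 = 2.706528 - 0.000000/17.975881 = 2.706528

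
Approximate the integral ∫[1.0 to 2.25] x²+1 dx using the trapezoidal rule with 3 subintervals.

f(x) = x²+1
a = 1.0, b = 2.25, n = 3
h = (b - a)/n = 0.416667

Trapezoidal rule: (h/2)[f(x₀) + 2f(x₁) + 2f(x₂) + ... + f(xₙ)]

x_0 = 1.0000, f(x_0) = 2.000000, coefficient = 1
x_1 = 1.4167, f(x_1) = 3.006944, coefficient = 2
x_2 = 1.8333, f(x_2) = 4.361111, coefficient = 2
x_3 = 2.2500, f(x_3) = 6.062500, coefficient = 1

I ≈ (0.416667/2) × 22.798611 = 4.749711
Exact value: 4.713542
Error: 0.036169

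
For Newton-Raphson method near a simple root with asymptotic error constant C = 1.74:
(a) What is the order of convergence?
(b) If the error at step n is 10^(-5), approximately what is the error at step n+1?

(a) Newton-Raphson has quadratic (order 2) convergence near simple roots.
    This means |e_{n+1}| ≈ C|e_n|².

(b) With |e_n| = 10^(-5) and C = 1.74:
    |e_{n+1}| ≈ 1.74 × (10^(-5))² = 1.74 × 10^(-10)

(a) 2 (quadratic); (b) |e_{n+1}| ≈ 1.740e-10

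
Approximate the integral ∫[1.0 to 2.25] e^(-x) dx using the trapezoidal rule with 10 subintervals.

f(x) = e^(-x)
a = 1.0, b = 2.25, n = 10
h = (b - a)/n = 0.125000

Trapezoidal rule: (h/2)[f(x₀) + 2f(x₁) + 2f(x₂) + ... + f(xₙ)]

x_0 = 1.0000, f(x_0) = 0.367879, coefficient = 1
x_1 = 1.1250, f(x_1) = 0.324652, coefficient = 2
x_2 = 1.2500, f(x_2) = 0.286505, coefficient = 2
x_3 = 1.3750, f(x_3) = 0.252840, coefficient = 2
x_4 = 1.5000, f(x_4) = 0.223130, coefficient = 2
x_5 = 1.6250, f(x_5) = 0.196912, coefficient = 2
x_6 = 1.7500, f(x_6) = 0.173774, coefficient = 2
x_7 = 1.8750, f(x_7) = 0.153355, coefficient = 2
x_8 = 2.0000, f(x_8) = 0.135335, coefficient = 2
x_9 = 2.1250, f(x_9) = 0.119433, coefficient = 2
x_10 = 2.2500, f(x_10) = 0.105399, coefficient = 1

I ≈ (0.125000/2) × 4.205150 = 0.262822
Exact value: 0.262480
Error: 0.000342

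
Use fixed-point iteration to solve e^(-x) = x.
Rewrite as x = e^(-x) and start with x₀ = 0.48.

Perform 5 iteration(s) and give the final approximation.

Equation: e^(-x) = x
Fixed-point form: x = e^(-x)
x₀ = 0.48

x_1 = g(0.480000) = 0.618783
x_2 = g(0.618783) = 0.538599
x_3 = g(0.538599) = 0.583565
x_4 = g(0.583565) = 0.557906
x_5 = g(0.557906) = 0.572407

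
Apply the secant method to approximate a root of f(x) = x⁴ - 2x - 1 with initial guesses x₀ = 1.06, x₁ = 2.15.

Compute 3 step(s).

f(x) = x⁴ - 2x - 1
x₀ = 1.06, x₁ = 2.15

Secant formula: x_{n+1} = x_n - f(x_n)(x_n - x_{n-1})/(f(x_n) - f(x_{n-1}))

Iteration 1:
  f(1.060000) = -1.857523
  f(2.150000) = 16.067506
  x_2 = 2.150000 - 16.067506×(2.150000 - 1.060000)/(16.067506 - (-1.857523))
       = 1.172954
Iteration 2:
  f(2.150000) = 16.067506
  f(1.172954) = -1.453025
  x_3 = 1.172954 - (-1.453025)×(1.172954 - 2.150000)/(-1.453025 - 16.067506)
       = 1.253983
Iteration 3:
  f(1.172954) = -1.453025
  f(1.253983) = -1.035294
  x_4 = 1.253983 - (-1.035294)×(1.253983 - 1.172954)/(-1.035294 - (-1.453025))
       = 1.454803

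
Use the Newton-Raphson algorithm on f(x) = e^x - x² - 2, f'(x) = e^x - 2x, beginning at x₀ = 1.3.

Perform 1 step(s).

f(x) = e^x - x² - 2
f'(x) = e^x - 2x
x₀ = 1.3

Newton-Raphson formula: x_{n+1} = x_n - f(x_n)/f'(x_n)

Iteration 1:
  f(1.300000) = -0.020703
  f'(1.300000) = 1.069297
  x_1 = 1.300000 - (-0.020703)/1.069297 = 1.319362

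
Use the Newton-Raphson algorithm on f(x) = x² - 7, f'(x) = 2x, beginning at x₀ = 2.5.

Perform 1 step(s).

f(x) = x² - 7
f'(x) = 2x
x₀ = 2.5

Newton-Raphson formula: x_{n+1} = x_n - f(x_n)/f'(x_n)

Iteration 1:
  f(2.500000) = -0.750000
  f'(2.500000) = 5.000000
  x_1 = 2.500000 - (-0.750000)/5.000000 = 2.650000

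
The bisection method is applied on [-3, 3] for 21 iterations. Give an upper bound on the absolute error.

Bisection error bound: |error| ≤ (b-a)/2^n
|error| ≤ (3 - (-3))/2^21 = 6/2^21
|error| ≤ 0.0000028610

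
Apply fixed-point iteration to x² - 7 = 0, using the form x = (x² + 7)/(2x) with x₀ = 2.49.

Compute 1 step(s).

Equation: x² - 7 = 0
Fixed-point form: x = (x² + 7)/(2x)
x₀ = 2.49

x_1 = g(2.490000) = 2.650622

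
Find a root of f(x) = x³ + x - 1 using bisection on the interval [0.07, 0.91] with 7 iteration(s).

f(x) = x³ + x - 1
Initial interval: [0.07, 0.91]

Iteration 1:
  c_1 = (0.070000 + 0.910000)/2 = 0.490000
  f(c_1) = f(0.490000) = -0.392351
  f(a) × f(c) ≥ 0, new interval: [0.490000, 0.910000]
Iteration 2:
  c_2 = (0.490000 + 0.910000)/2 = 0.700000
  f(c_2) = f(0.700000) = 0.043000
  f(a) × f(c) < 0, new interval: [0.490000, 0.700000]
Iteration 3:
  c_3 = (0.490000 + 0.700000)/2 = 0.595000
  f(c_3) = f(0.595000) = -0.194355
  f(a) × f(c) ≥ 0, new interval: [0.595000, 0.700000]
Iteration 4:
  c_4 = (0.595000 + 0.700000)/2 = 0.647500
  f(c_4) = f(0.647500) = -0.081032
  f(a) × f(c) ≥ 0, new interval: [0.647500, 0.700000]
Iteration 5:
  c_5 = (0.647500 + 0.700000)/2 = 0.673750
  f(c_5) = f(0.673750) = -0.020409
  f(a) × f(c) ≥ 0, new interval: [0.673750, 0.700000]
Iteration 6:
  c_6 = (0.673750 + 0.700000)/2 = 0.686875
  f(c_6) = f(0.686875) = 0.010941
  f(a) × f(c) < 0, new interval: [0.673750, 0.686875]
Iteration 7:
  c_7 = (0.673750 + 0.686875)/2 = 0.680312
  f(c_7) = f(0.680312) = -0.004822
  f(a) × f(c) ≥ 0, new interval: [0.680312, 0.686875]

After 7 iteration(s), the approximation is c_7 = 0.680312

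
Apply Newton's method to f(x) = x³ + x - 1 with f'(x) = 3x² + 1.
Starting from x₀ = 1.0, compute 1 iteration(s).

f(x) = x³ + x - 1
f'(x) = 3x² + 1
x₀ = 1.0

Newton-Raphson formula: x_{n+1} = x_n - f(x_n)/f'(x_n)

Iteration 1:
  f(1.000000) = 1.000000
  f'(1.000000) = 4.000000
  x_1 = 1.000000 - 1.000000/4.000000 = 0.750000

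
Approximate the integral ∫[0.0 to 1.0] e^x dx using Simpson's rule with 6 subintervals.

f(x) = e^x
a = 0.0, b = 1.0, n = 6
h = (b - a)/n = 0.166667

Simpson's rule: (h/3)[f(x₀) + 4f(x₁) + 2f(x₂) + ... + f(xₙ)]

x_0 = 0.0000, f(x_0) = 1.000000, coefficient = 1
x_1 = 0.1667, f(x_1) = 1.181360, coefficient = 4
x_2 = 0.3333, f(x_2) = 1.395612, coefficient = 2
x_3 = 0.5000, f(x_3) = 1.648721, coefficient = 4
x_4 = 0.6667, f(x_4) = 1.947734, coefficient = 2
x_5 = 0.8333, f(x_5) = 2.300976, coefficient = 4
x_6 = 1.0000, f(x_6) = 2.718282, coefficient = 1

I ≈ (0.166667/3) × 30.929205 = 1.718289
Exact value: 1.718282
Error: 0.000007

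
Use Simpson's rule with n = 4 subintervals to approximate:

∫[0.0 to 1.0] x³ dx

f(x) = x³
a = 0.0, b = 1.0, n = 4
h = (b - a)/n = 0.250000

Simpson's rule: (h/3)[f(x₀) + 4f(x₁) + 2f(x₂) + ... + f(xₙ)]

x_0 = 0.0000, f(x_0) = 0.000000, coefficient = 1
x_1 = 0.2500, f(x_1) = 0.015625, coefficient = 4
x_2 = 0.5000, f(x_2) = 0.125000, coefficient = 2
x_3 = 0.7500, f(x_3) = 0.421875, coefficient = 4
x_4 = 1.0000, f(x_4) = 1.000000, coefficient = 1

I ≈ (0.250000/3) × 3.000000 = 0.250000
Exact value: 0.250000
Error: 0.000000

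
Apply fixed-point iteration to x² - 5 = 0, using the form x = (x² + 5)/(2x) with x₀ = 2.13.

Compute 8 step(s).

Equation: x² - 5 = 0
Fixed-point form: x = (x² + 5)/(2x)
x₀ = 2.13

x_1 = g(2.130000) = 2.238709
x_2 = g(2.238709) = 2.236070
x_3 = g(2.236070) = 2.236068
x_4 = g(2.236068) = 2.236068
x_5 = g(2.236068) = 2.236068
x_6 = g(2.236068) = 2.236068
x_7 = g(2.236068) = 2.236068
x_8 = g(2.236068) = 2.236068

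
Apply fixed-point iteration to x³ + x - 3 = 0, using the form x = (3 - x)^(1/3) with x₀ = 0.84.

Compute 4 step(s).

Equation: x³ + x - 3 = 0
Fixed-point form: x = (3 - x)^(1/3)
x₀ = 0.84

x_1 = g(0.840000) = 1.292661
x_2 = g(1.292661) = 1.195198
x_3 = g(1.195198) = 1.217521
x_4 = g(1.217521) = 1.212481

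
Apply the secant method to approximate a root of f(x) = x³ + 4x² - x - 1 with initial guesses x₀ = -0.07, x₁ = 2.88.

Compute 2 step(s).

f(x) = x³ + 4x² - x - 1
x₀ = -0.07, x₁ = 2.88

Secant formula: x_{n+1} = x_n - f(x_n)(x_n - x_{n-1})/(f(x_n) - f(x_{n-1}))

Iteration 1:
  f(-0.070000) = -0.910743
  f(2.880000) = 53.185472
  x_2 = 2.880000 - 53.185472×(2.880000 - (-0.070000))/(53.185472 - (-0.910743))
       = -0.020335
Iteration 2:
  f(2.880000) = 53.185472
  f(-0.020335) = -0.978019
  x_3 = -0.020335 - (-0.978019)×(-0.020335 - 2.880000)/(-0.978019 - 53.185472)
       = 0.032036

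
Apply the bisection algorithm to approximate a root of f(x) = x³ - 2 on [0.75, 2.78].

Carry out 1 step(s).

f(x) = x³ - 2
Initial interval: [0.75, 2.78]

Iteration 1:
  c_1 = (0.750000 + 2.780000)/2 = 1.765000
  f(c_1) = f(1.765000) = 3.498372
  f(a) × f(c) < 0, new interval: [0.750000, 1.765000]

After 1 iteration(s), the approximation is c_1 = 1.765000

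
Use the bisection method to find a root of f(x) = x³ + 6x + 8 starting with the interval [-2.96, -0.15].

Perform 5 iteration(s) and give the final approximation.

f(x) = x³ + 6x + 8
Initial interval: [-2.96, -0.15]

Iteration 1:
  c_1 = (-2.960000 + (-0.150000))/2 = -1.555000
  f(c_1) = f(-1.555000) = -5.090029
  f(a) × f(c) ≥ 0, new interval: [-1.555000, -0.150000]
Iteration 2:
  c_2 = (-1.555000 + (-0.150000))/2 = -0.852500
  f(c_2) = f(-0.852500) = 2.265440
  f(a) × f(c) < 0, new interval: [-1.555000, -0.852500]
Iteration 3:
  c_3 = (-1.555000 + (-0.852500))/2 = -1.203750
  f(c_3) = f(-1.203750) = -0.966751
  f(a) × f(c) ≥ 0, new interval: [-1.203750, -0.852500]
Iteration 4:
  c_4 = (-1.203750 + (-0.852500))/2 = -1.028125
  f(c_4) = f(-1.028125) = 0.744480
  f(a) × f(c) < 0, new interval: [-1.203750, -1.028125]
Iteration 5:
  c_5 = (-1.203750 + (-1.028125))/2 = -1.115937
  f(c_5) = f(-1.115937) = -0.085320
  f(a) × f(c) ≥ 0, new interval: [-1.115937, -1.028125]

After 5 iteration(s), the approximation is c_5 = -1.115937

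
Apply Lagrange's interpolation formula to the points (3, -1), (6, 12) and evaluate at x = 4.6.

Lagrange interpolation formula:
P(x) = Σ yᵢ × Lᵢ(x)
where Lᵢ(x) = Π_{j≠i} (x - xⱼ)/(xᵢ - xⱼ)

L_0(4.6) = (4.6 - 6)/(3 - 6) = 0.466667
L_1(4.6) = (4.6 - 3)/(6 - 3) = 0.533333

P(4.6) = (-1)×L_0(4.6) + 12×L_1(4.6)
P(4.6) = 5.933333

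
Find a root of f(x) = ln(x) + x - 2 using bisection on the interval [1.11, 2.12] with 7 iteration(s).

f(x) = ln(x) + x - 2
Initial interval: [1.11, 2.12]

Iteration 1:
  c_1 = (1.110000 + 2.120000)/2 = 1.615000
  f(c_1) = f(1.615000) = 0.094335
  f(a) × f(c) < 0, new interval: [1.110000, 1.615000]
Iteration 2:
  c_2 = (1.110000 + 1.615000)/2 = 1.362500
  f(c_2) = f(1.362500) = -0.328179
  f(a) × f(c) ≥ 0, new interval: [1.362500, 1.615000]
Iteration 3:
  c_3 = (1.362500 + 1.615000)/2 = 1.488750
  f(c_3) = f(1.488750) = -0.113313
  f(a) × f(c) ≥ 0, new interval: [1.488750, 1.615000]
Iteration 4:
  c_4 = (1.488750 + 1.615000)/2 = 1.551875
  f(c_4) = f(1.551875) = -0.008661
  f(a) × f(c) ≥ 0, new interval: [1.551875, 1.615000]
Iteration 5:
  c_5 = (1.551875 + 1.615000)/2 = 1.583438
  f(c_5) = f(1.583438) = 0.043036
  f(a) × f(c) < 0, new interval: [1.551875, 1.583438]
Iteration 6:
  c_6 = (1.551875 + 1.583438)/2 = 1.567656
  f(c_6) = f(1.567656) = 0.017238
  f(a) × f(c) < 0, new interval: [1.551875, 1.567656]
Iteration 7:
  c_7 = (1.551875 + 1.567656)/2 = 1.559766
  f(c_7) = f(1.559766) = 0.004301
  f(a) × f(c) < 0, new interval: [1.551875, 1.559766]

After 7 iteration(s), the approximation is c_7 = 1.559766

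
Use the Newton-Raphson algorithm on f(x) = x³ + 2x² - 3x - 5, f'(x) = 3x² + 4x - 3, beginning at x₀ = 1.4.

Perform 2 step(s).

f(x) = x³ + 2x² - 3x - 5
f'(x) = 3x² + 4x - 3
x₀ = 1.4

Newton-Raphson formula: x_{n+1} = x_n - f(x_n)/f'(x_n)

Iteration 1:
  f(1.400000) = -2.536000
  f'(1.400000) = 8.480000
  x_1 = 1.400000 - (-2.536000)/8.480000 = 1.699057
Iteration 2:
  f(1.699057) = 0.581242
  f'(1.699057) = 12.456606
  x_2 = 1.699057 - 0.581242/12.456606 = 1.652395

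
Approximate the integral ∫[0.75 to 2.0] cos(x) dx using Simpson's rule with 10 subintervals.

f(x) = cos(x)
a = 0.75, b = 2.0, n = 10
h = (b - a)/n = 0.125000

Simpson's rule: (h/3)[f(x₀) + 4f(x₁) + 2f(x₂) + ... + f(xₙ)]

x_0 = 0.7500, f(x_0) = 0.731689, coefficient = 1
x_1 = 0.8750, f(x_1) = 0.640997, coefficient = 4
x_2 = 1.0000, f(x_2) = 0.540302, coefficient = 2
x_3 = 1.1250, f(x_3) = 0.431177, coefficient = 4
x_4 = 1.2500, f(x_4) = 0.315322, coefficient = 2
x_5 = 1.3750, f(x_5) = 0.194548, coefficient = 4
x_6 = 1.5000, f(x_6) = 0.070737, coefficient = 2
x_7 = 1.6250, f(x_7) = -0.054177, coefficient = 4
x_8 = 1.7500, f(x_8) = -0.178246, coefficient = 2
x_9 = 1.8750, f(x_9) = -0.299534, coefficient = 4
x_10 = 2.0000, f(x_10) = -0.416147, coefficient = 1

I ≈ (0.125000/3) × 5.463815 = 0.227659
Exact value: 0.227659
Error: 0.000000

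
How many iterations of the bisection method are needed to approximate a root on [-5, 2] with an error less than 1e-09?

We need (b-a)/2^n ≤ 1e-09
(2 - (-5))/2^n ≤ 1e-09
7/2^n ≤ 1e-09
2^n ≥ 7000000000
n ≥ log₂(7000000000) = 32.70
n ≥ 33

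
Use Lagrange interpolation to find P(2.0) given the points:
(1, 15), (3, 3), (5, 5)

Lagrange interpolation formula:
P(x) = Σ yᵢ × Lᵢ(x)
where Lᵢ(x) = Π_{j≠i} (x - xⱼ)/(xᵢ - xⱼ)

L_0(2.0) = (2.0 - 3)/(1 - 3) × (2.0 - 5)/(1 - 5) = 0.375000
L_1(2.0) = (2.0 - 1)/(3 - 1) × (2.0 - 5)/(3 - 5) = 0.750000
L_2(2.0) = (2.0 - 1)/(5 - 1) × (2.0 - 3)/(5 - 3) = -0.125000

P(2.0) = 15×L_0(2.0) + 3×L_1(2.0) + 5×L_2(2.0)
P(2.0) = 7.250000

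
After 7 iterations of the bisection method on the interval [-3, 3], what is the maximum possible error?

Bisection error bound: |error| ≤ (b-a)/2^n
|error| ≤ (3 - (-3))/2^7 = 6/2^7
|error| ≤ 0.0468750000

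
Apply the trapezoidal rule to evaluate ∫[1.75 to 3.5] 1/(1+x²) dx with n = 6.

f(x) = 1/(1+x²)
a = 1.75, b = 3.5, n = 6
h = (b - a)/n = 0.291667

Trapezoidal rule: (h/2)[f(x₀) + 2f(x₁) + 2f(x₂) + ... + f(xₙ)]

x_0 = 1.7500, f(x_0) = 0.246154, coefficient = 1
x_1 = 2.0417, f(x_1) = 0.193483, coefficient = 2
x_2 = 2.3333, f(x_2) = 0.155172, coefficient = 2
x_3 = 2.6250, f(x_3) = 0.126733, coefficient = 2
x_4 = 2.9167, f(x_4) = 0.105186, coefficient = 2
x_5 = 3.2083, f(x_5) = 0.088547, coefficient = 2
x_6 = 3.5000, f(x_6) = 0.075472, coefficient = 1

I ≈ (0.291667/2) × 1.659870 = 0.242064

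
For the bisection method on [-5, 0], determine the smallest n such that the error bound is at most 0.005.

We need (b-a)/2^n ≤ 0.005
(0 - (-5))/2^n ≤ 0.005
5/2^n ≤ 0.005
2^n ≥ 1000
n ≥ log₂(1000) = 9.97
n ≥ 10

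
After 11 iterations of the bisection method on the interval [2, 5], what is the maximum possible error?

Bisection error bound: |error| ≤ (b-a)/2^n
|error| ≤ (5 - 2)/2^11 = 3/2^11
|error| ≤ 0.0014648438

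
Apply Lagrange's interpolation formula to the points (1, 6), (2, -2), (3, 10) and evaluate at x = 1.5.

Lagrange interpolation formula:
P(x) = Σ yᵢ × Lᵢ(x)
where Lᵢ(x) = Π_{j≠i} (x - xⱼ)/(xᵢ - xⱼ)

L_0(1.5) = (1.5 - 2)/(1 - 2) × (1.5 - 3)/(1 - 3) = 0.375000
L_1(1.5) = (1.5 - 1)/(2 - 1) × (1.5 - 3)/(2 - 3) = 0.750000
L_2(1.5) = (1.5 - 1)/(3 - 1) × (1.5 - 2)/(3 - 2) = -0.125000

P(1.5) = 6×L_0(1.5) + (-2)×L_1(1.5) + 10×L_2(1.5)
P(1.5) = -0.500000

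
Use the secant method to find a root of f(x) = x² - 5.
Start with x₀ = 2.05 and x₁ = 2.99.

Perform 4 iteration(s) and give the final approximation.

f(x) = x² - 5
x₀ = 2.05, x₁ = 2.99

Secant formula: x_{n+1} = x_n - f(x_n)(x_n - x_{n-1})/(f(x_n) - f(x_{n-1}))

Iteration 1:
  f(2.050000) = -0.797500
  f(2.990000) = 3.940100
  x_2 = 2.990000 - 3.940100×(2.990000 - 2.050000)/(3.940100 - (-0.797500))
       = 2.208234
Iteration 2:
  f(2.990000) = 3.940100
  f(2.208234) = -0.123702
  x_3 = 2.208234 - (-0.123702)×(2.208234 - 2.990000)/(-0.123702 - 3.940100)
       = 2.232031
Iteration 3:
  f(2.208234) = -0.123702
  f(2.232031) = -0.018037
  x_4 = 2.232031 - (-0.018037)×(2.232031 - 2.208234)/(-0.018037 - (-0.123702))
       = 2.236093
Iteration 4:
  f(2.232031) = -0.018037
  f(2.236093) = 0.000113
  x_5 = 2.236093 - 0.000113×(2.236093 - 2.232031)/(0.000113 - (-0.018037))
       = 2.236068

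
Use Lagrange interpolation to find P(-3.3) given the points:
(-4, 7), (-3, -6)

Lagrange interpolation formula:
P(x) = Σ yᵢ × Lᵢ(x)
where Lᵢ(x) = Π_{j≠i} (x - xⱼ)/(xᵢ - xⱼ)

L_0(-3.3) = (-3.3 - (-3))/(-4 - (-3)) = 0.300000
L_1(-3.3) = (-3.3 - (-4))/(-3 - (-4)) = 0.700000

P(-3.3) = 7×L_0(-3.3) + (-6)×L_1(-3.3)
P(-3.3) = -2.100000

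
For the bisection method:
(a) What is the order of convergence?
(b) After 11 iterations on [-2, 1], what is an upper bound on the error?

(a) Bisection has linear (order 1) convergence; the error is halved each step.

(b) Error bound = (b-a)/2^n = (1 - (-2))/2^{11}
    = 3/2^{11}

(a) 1 (linear); (b) error ≤ 1.46e-03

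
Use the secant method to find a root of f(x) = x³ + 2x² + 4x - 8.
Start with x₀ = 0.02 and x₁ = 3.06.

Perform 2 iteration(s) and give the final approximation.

f(x) = x³ + 2x² + 4x - 8
x₀ = 0.02, x₁ = 3.06

Secant formula: x_{n+1} = x_n - f(x_n)(x_n - x_{n-1})/(f(x_n) - f(x_{n-1}))

Iteration 1:
  f(0.020000) = -7.919192
  f(3.060000) = 51.619816
  x_2 = 3.060000 - 51.619816×(3.060000 - 0.020000)/(51.619816 - (-7.919192))
       = 0.424346
Iteration 2:
  f(3.060000) = 51.619816
  f(0.424346) = -5.866067
  x_3 = 0.424346 - (-5.866067)×(0.424346 - 3.060000)/(-5.866067 - 51.619816)
       = 0.693297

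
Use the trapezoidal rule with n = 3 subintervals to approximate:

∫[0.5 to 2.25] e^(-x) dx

f(x) = e^(-x)
a = 0.5, b = 2.25, n = 3
h = (b - a)/n = 0.583333

Trapezoidal rule: (h/2)[f(x₀) + 2f(x₁) + 2f(x₂) + ... + f(xₙ)]

x_0 = 0.5000, f(x_0) = 0.606531, coefficient = 1
x_1 = 1.0833, f(x_1) = 0.338465, coefficient = 2
x_2 = 1.6667, f(x_2) = 0.188876, coefficient = 2
x_3 = 2.2500, f(x_3) = 0.105399, coefficient = 1

I ≈ (0.583333/2) × 1.766612 = 0.515262
Exact value: 0.501131
Error: 0.014130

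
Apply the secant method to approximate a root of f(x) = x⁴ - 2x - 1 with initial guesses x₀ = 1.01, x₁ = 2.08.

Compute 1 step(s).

f(x) = x⁴ - 2x - 1
x₀ = 1.01, x₁ = 2.08

Secant formula: x_{n+1} = x_n - f(x_n)(x_n - x_{n-1})/(f(x_n) - f(x_{n-1}))

Iteration 1:
  f(1.010000) = -1.979396
  f(2.080000) = 13.557737
  x_2 = 2.080000 - 13.557737×(2.080000 - 1.010000)/(13.557737 - (-1.979396))
       = 1.146316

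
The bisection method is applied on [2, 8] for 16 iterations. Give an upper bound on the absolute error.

Bisection error bound: |error| ≤ (b-a)/2^n
|error| ≤ (8 - 2)/2^16 = 6/2^16
|error| ≤ 0.0000915527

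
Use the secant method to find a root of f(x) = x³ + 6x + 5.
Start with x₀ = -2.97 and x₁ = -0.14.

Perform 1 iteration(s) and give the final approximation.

f(x) = x³ + 6x + 5
x₀ = -2.97, x₁ = -0.14

Secant formula: x_{n+1} = x_n - f(x_n)(x_n - x_{n-1})/(f(x_n) - f(x_{n-1}))

Iteration 1:
  f(-2.970000) = -39.018073
  f(-0.140000) = 4.157256
  x_2 = -0.140000 - 4.157256×(-0.140000 - (-2.970000))/(4.157256 - (-39.018073))
       = -0.412494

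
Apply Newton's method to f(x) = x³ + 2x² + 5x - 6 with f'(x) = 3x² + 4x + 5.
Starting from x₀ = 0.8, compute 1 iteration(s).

f(x) = x³ + 2x² + 5x - 6
f'(x) = 3x² + 4x + 5
x₀ = 0.8

Newton-Raphson formula: x_{n+1} = x_n - f(x_n)/f'(x_n)

Iteration 1:
  f(0.800000) = -0.208000
  f'(0.800000) = 10.120000
  x_1 = 0.800000 - (-0.208000)/10.120000 = 0.820553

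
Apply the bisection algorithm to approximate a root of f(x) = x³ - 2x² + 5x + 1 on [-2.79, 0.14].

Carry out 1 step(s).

f(x) = x³ - 2x² + 5x + 1
Initial interval: [-2.79, 0.14]

Iteration 1:
  c_1 = (-2.790000 + 0.140000)/2 = -1.325000
  f(c_1) = f(-1.325000) = -11.462453
  f(a) × f(c) ≥ 0, new interval: [-1.325000, 0.140000]

After 1 iteration(s), the approximation is c_1 = -1.325000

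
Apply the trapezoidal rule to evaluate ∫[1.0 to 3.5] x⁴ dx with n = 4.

f(x) = x⁴
a = 1.0, b = 3.5, n = 4
h = (b - a)/n = 0.625000

Trapezoidal rule: (h/2)[f(x₀) + 2f(x₁) + 2f(x₂) + ... + f(xₙ)]

x_0 = 1.0000, f(x_0) = 1.000000, coefficient = 1
x_1 = 1.6250, f(x_1) = 6.972900, coefficient = 2
x_2 = 2.2500, f(x_2) = 25.628906, coefficient = 2
x_3 = 2.8750, f(x_3) = 68.320557, coefficient = 2
x_4 = 3.5000, f(x_4) = 150.062500, coefficient = 1

I ≈ (0.625000/2) × 352.907227 = 110.283508
Exact value: 104.843750
Error: 5.439758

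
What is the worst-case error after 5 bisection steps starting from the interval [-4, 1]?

Bisection error bound: |error| ≤ (b-a)/2^n
|error| ≤ (1 - (-4))/2^5 = 5/2^5
|error| ≤ 0.1562500000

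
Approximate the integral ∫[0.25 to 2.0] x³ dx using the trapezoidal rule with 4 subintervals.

f(x) = x³
a = 0.25, b = 2.0, n = 4
h = (b - a)/n = 0.437500

Trapezoidal rule: (h/2)[f(x₀) + 2f(x₁) + 2f(x₂) + ... + f(xₙ)]

x_0 = 0.2500, f(x_0) = 0.015625, coefficient = 1
x_1 = 0.6875, f(x_1) = 0.324951, coefficient = 2
x_2 = 1.1250, f(x_2) = 1.423828, coefficient = 2
x_3 = 1.5625, f(x_3) = 3.814697, coefficient = 2
x_4 = 2.0000, f(x_4) = 8.000000, coefficient = 1

I ≈ (0.437500/2) × 19.142578 = 4.187439
Exact value: 3.999023
Error: 0.188416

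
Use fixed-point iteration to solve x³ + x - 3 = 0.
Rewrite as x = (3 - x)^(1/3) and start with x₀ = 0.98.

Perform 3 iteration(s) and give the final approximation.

Equation: x³ + x - 3 = 0
Fixed-point form: x = (3 - x)^(1/3)
x₀ = 0.98

x_1 = g(0.980000) = 1.264107
x_2 = g(1.264107) = 1.201824
x_3 = g(1.201824) = 1.216029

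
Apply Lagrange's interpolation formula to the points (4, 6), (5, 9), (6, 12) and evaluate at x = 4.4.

Lagrange interpolation formula:
P(x) = Σ yᵢ × Lᵢ(x)
where Lᵢ(x) = Π_{j≠i} (x - xⱼ)/(xᵢ - xⱼ)

L_0(4.4) = (4.4 - 5)/(4 - 5) × (4.4 - 6)/(4 - 6) = 0.480000
L_1(4.4) = (4.4 - 4)/(5 - 4) × (4.4 - 6)/(5 - 6) = 0.640000
L_2(4.4) = (4.4 - 4)/(6 - 4) × (4.4 - 5)/(6 - 5) = -0.120000

P(4.4) = 6×L_0(4.4) + 9×L_1(4.4) + 12×L_2(4.4)
P(4.4) = 7.200000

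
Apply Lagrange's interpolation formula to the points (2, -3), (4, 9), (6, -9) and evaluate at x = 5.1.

Lagrange interpolation formula:
P(x) = Σ yᵢ × Lᵢ(x)
where Lᵢ(x) = Π_{j≠i} (x - xⱼ)/(xᵢ - xⱼ)

L_0(5.1) = (5.1 - 4)/(2 - 4) × (5.1 - 6)/(2 - 6) = -0.123750
L_1(5.1) = (5.1 - 2)/(4 - 2) × (5.1 - 6)/(4 - 6) = 0.697500
L_2(5.1) = (5.1 - 2)/(6 - 2) × (5.1 - 4)/(6 - 4) = 0.426250

P(5.1) = (-3)×L_0(5.1) + 9×L_1(5.1) + (-9)×L_2(5.1)
P(5.1) = 2.812500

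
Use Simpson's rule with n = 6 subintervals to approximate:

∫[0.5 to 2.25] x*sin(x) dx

f(x) = x*sin(x)
a = 0.5, b = 2.25, n = 6
h = (b - a)/n = 0.291667

Simpson's rule: (h/3)[f(x₀) + 4f(x₁) + 2f(x₂) + ... + f(xₙ)]

x_0 = 0.5000, f(x_0) = 0.239713, coefficient = 1
x_1 = 0.7917, f(x_1) = 0.563291, coefficient = 4
x_2 = 1.0833, f(x_2) = 0.957151, coefficient = 2
x_3 = 1.3750, f(x_3) = 1.348728, coefficient = 4
x_4 = 1.6667, f(x_4) = 1.659013, coefficient = 2
x_5 = 1.9583, f(x_5) = 1.813109, coefficient = 4
x_6 = 2.2500, f(x_6) = 1.750665, coefficient = 1

I ≈ (0.291667/3) × 22.123216 = 2.150868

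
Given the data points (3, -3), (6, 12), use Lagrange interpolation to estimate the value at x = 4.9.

Lagrange interpolation formula:
P(x) = Σ yᵢ × Lᵢ(x)
where Lᵢ(x) = Π_{j≠i} (x - xⱼ)/(xᵢ - xⱼ)

L_0(4.9) = (4.9 - 6)/(3 - 6) = 0.366667
L_1(4.9) = (4.9 - 3)/(6 - 3) = 0.633333

P(4.9) = (-3)×L_0(4.9) + 12×L_1(4.9)
P(4.9) = 6.500000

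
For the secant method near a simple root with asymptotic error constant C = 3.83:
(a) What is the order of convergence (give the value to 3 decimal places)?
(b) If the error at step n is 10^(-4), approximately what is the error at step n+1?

(a) Secant method has superlinear convergence with order φ = (1+√5)/2 ≈ 1.618.
    This means |e_{n+1}| ≈ C|e_n|^1.618.

(b) With |e_n| = 10^(-4) and C = 3.83:
    |e_{n+1}| ≈ 3.83 × (10^(-4))^1.618 = 3.83 × 10^(-6.47)

(a) ≈ 1.618 (golden ratio); (b) |e_{n+1}| ≈ 1.291e-06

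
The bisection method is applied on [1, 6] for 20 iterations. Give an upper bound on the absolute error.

Bisection error bound: |error| ≤ (b-a)/2^n
|error| ≤ (6 - 1)/2^20 = 5/2^20
|error| ≤ 0.0000047684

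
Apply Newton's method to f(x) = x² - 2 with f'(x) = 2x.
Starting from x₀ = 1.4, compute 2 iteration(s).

f(x) = x² - 2
f'(x) = 2x
x₀ = 1.4

Newton-Raphson formula: x_{n+1} = x_n - f(x_n)/f'(x_n)

Iteration 1:
  f(1.400000) = -0.040000
  f'(1.400000) = 2.800000
  x_1 = 1.400000 - (-0.040000)/2.800000 = 1.414286
Iteration 2:
  f(1.414286) = 0.000204
  f'(1.414286) = 2.828571
  x_2 = 1.414286 - 0.000204/2.828571 = 1.414214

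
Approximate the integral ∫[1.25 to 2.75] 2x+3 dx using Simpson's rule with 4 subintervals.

f(x) = 2x+3
a = 1.25, b = 2.75, n = 4
h = (b - a)/n = 0.375000

Simpson's rule: (h/3)[f(x₀) + 4f(x₁) + 2f(x₂) + ... + f(xₙ)]

x_0 = 1.2500, f(x_0) = 5.500000, coefficient = 1
x_1 = 1.6250, f(x_1) = 6.250000, coefficient = 4
x_2 = 2.0000, f(x_2) = 7.000000, coefficient = 2
x_3 = 2.3750, f(x_3) = 7.750000, coefficient = 4
x_4 = 2.7500, f(x_4) = 8.500000, coefficient = 1

I ≈ (0.375000/3) × 84.000000 = 10.500000
Exact value: 10.500000
Error: 0.000000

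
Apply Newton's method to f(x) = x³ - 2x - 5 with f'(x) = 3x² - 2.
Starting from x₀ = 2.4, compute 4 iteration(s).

f(x) = x³ - 2x - 5
f'(x) = 3x² - 2
x₀ = 2.4

Newton-Raphson formula: x_{n+1} = x_n - f(x_n)/f'(x_n)

Iteration 1:
  f(2.400000) = 4.024000
  f'(2.400000) = 15.280000
  x_1 = 2.400000 - 4.024000/15.280000 = 2.136649
Iteration 2:
  f(2.136649) = 0.481082
  f'(2.136649) = 11.695810
  x_2 = 2.136649 - 0.481082/11.695810 = 2.095516
Iteration 3:
  f(2.095516) = 0.010775
  f'(2.095516) = 11.173567
  x_3 = 2.095516 - 0.010775/11.173567 = 2.094552
Iteration 4:
  f(2.094552) = 0.000006
  f'(2.094552) = 11.161444
  x_4 = 2.094552 - 0.000006/11.161444 = 2.094551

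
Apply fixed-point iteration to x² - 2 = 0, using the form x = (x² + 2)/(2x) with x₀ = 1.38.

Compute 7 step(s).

Equation: x² - 2 = 0
Fixed-point form: x = (x² + 2)/(2x)
x₀ = 1.38

x_1 = g(1.380000) = 1.414638
x_2 = g(1.414638) = 1.414214
x_3 = g(1.414214) = 1.414214
x_4 = g(1.414214) = 1.414214
x_5 = g(1.414214) = 1.414214
x_6 = g(1.414214) = 1.414214
x_7 = g(1.414214) = 1.414214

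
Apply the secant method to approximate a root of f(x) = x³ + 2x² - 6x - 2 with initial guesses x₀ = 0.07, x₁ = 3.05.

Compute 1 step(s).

f(x) = x³ + 2x² - 6x - 2
x₀ = 0.07, x₁ = 3.05

Secant formula: x_{n+1} = x_n - f(x_n)(x_n - x_{n-1})/(f(x_n) - f(x_{n-1}))

Iteration 1:
  f(0.070000) = -2.409857
  f(3.050000) = 26.677625
  x_2 = 3.050000 - 26.677625×(3.050000 - 0.070000)/(26.677625 - (-2.409857))
       = 0.316889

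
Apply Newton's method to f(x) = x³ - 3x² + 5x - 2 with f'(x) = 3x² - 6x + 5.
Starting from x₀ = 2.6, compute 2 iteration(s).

f(x) = x³ - 3x² + 5x - 2
f'(x) = 3x² - 6x + 5
x₀ = 2.6

Newton-Raphson formula: x_{n+1} = x_n - f(x_n)/f'(x_n)

Iteration 1:
  f(2.600000) = 8.296000
  f'(2.600000) = 9.680000
  x_1 = 2.600000 - 8.296000/9.680000 = 1.742975
Iteration 2:
  f(1.742975) = 2.896082
  f'(1.742975) = 3.656036
  x_2 = 1.742975 - 2.896082/3.656036 = 0.950838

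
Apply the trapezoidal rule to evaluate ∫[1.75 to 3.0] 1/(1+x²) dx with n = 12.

f(x) = 1/(1+x²)
a = 1.75, b = 3.0, n = 12
h = (b - a)/n = 0.104167

Trapezoidal rule: (h/2)[f(x₀) + 2f(x₁) + 2f(x₂) + ... + f(xₙ)]

x_0 = 1.7500, f(x_0) = 0.246154, coefficient = 1
x_1 = 1.8542, f(x_1) = 0.225330, coefficient = 2
x_2 = 1.9583, f(x_2) = 0.206822, coefficient = 2
x_3 = 2.0625, f(x_3) = 0.190335, coefficient = 2
x_4 = 2.1667, f(x_4) = 0.175610, coefficient = 2
x_5 = 2.2708, f(x_5) = 0.162425, coefficient = 2
x_6 = 2.3750, f(x_6) = 0.150588, coefficient = 2
x_7 = 2.4792, f(x_7) = 0.139933, coefficient = 2
x_8 = 2.5833, f(x_8) = 0.130317, coefficient = 2
x_9 = 2.6875, f(x_9) = 0.121615, coefficient = 2
x_10 = 2.7917, f(x_10) = 0.113722, coefficient = 2
x_11 = 2.8958, f(x_11) = 0.106543, coefficient = 2
x_12 = 3.0000, f(x_12) = 0.100000, coefficient = 1

I ≈ (0.104167/2) × 3.792634 = 0.197533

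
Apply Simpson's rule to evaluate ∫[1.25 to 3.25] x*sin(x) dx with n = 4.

f(x) = x*sin(x)
a = 1.25, b = 3.25, n = 4
h = (b - a)/n = 0.500000

Simpson's rule: (h/3)[f(x₀) + 4f(x₁) + 2f(x₂) + ... + f(xₙ)]

x_0 = 1.2500, f(x_0) = 1.186231, coefficient = 1
x_1 = 1.7500, f(x_1) = 1.721975, coefficient = 4
x_2 = 2.2500, f(x_2) = 1.750665, coefficient = 2
x_3 = 2.7500, f(x_3) = 1.049568, coefficient = 4
x_4 = 3.2500, f(x_4) = -0.351634, coefficient = 1

I ≈ (0.500000/3) × 15.422099 = 2.570350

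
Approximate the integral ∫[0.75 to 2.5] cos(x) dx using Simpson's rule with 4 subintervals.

f(x) = cos(x)
a = 0.75, b = 2.5, n = 4
h = (b - a)/n = 0.437500

Simpson's rule: (h/3)[f(x₀) + 4f(x₁) + 2f(x₂) + ... + f(xₙ)]

x_0 = 0.7500, f(x_0) = 0.731689, coefficient = 1
x_1 = 1.1875, f(x_1) = 0.373980, coefficient = 4
x_2 = 1.6250, f(x_2) = -0.054177, coefficient = 2
x_3 = 2.0625, f(x_3) = -0.472128, coefficient = 4
x_4 = 2.5000, f(x_4) = -0.801144, coefficient = 1

I ≈ (0.437500/3) × -0.570404 = -0.083184
Exact value: -0.083167
Error: 0.000017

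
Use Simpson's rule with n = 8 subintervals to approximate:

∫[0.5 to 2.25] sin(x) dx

f(x) = sin(x)
a = 0.5, b = 2.25, n = 8
h = (b - a)/n = 0.218750

Simpson's rule: (h/3)[f(x₀) + 4f(x₁) + 2f(x₂) + ... + f(xₙ)]

x_0 = 0.5000, f(x_0) = 0.479426, coefficient = 1
x_1 = 0.7188, f(x_1) = 0.658444, coefficient = 4
x_2 = 0.9375, f(x_2) = 0.806081, coefficient = 2
x_3 = 1.1562, f(x_3) = 0.915299, coefficient = 4
x_4 = 1.3750, f(x_4) = 0.980893, coefficient = 2
x_5 = 1.5938, f(x_5) = 0.999737, coefficient = 4
x_6 = 1.8125, f(x_6) = 0.970932, coefficient = 2
x_7 = 2.0312, f(x_7) = 0.895851, coefficient = 4
x_8 = 2.2500, f(x_8) = 0.778073, coefficient = 1

I ≈ (0.218750/3) × 20.650635 = 1.505775
Exact value: 1.505756
Error: 0.000019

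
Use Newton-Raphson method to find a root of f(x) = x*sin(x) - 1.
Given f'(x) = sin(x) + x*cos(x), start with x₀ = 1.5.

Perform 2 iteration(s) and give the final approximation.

f(x) = x*sin(x) - 1
f'(x) = sin(x) + x*cos(x)
x₀ = 1.5

Newton-Raphson formula: x_{n+1} = x_n - f(x_n)/f'(x_n)

Iteration 1:
  f(1.500000) = 0.496242
  f'(1.500000) = 1.103601
  x_1 = 1.500000 - 0.496242/1.103601 = 1.050342
Iteration 2:
  f(1.050342) = -0.088730
  f'(1.050342) = 1.389902
  x_2 = 1.050342 - (-0.088730)/1.389902 = 1.114181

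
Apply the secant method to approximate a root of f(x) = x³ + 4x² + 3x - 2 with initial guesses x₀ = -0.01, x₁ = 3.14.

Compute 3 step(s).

f(x) = x³ + 4x² + 3x - 2
x₀ = -0.01, x₁ = 3.14

Secant formula: x_{n+1} = x_n - f(x_n)(x_n - x_{n-1})/(f(x_n) - f(x_{n-1}))

Iteration 1:
  f(-0.010000) = -2.029601
  f(3.140000) = 77.817544
  x_2 = 3.140000 - 77.817544×(3.140000 - (-0.010000))/(77.817544 - (-2.029601))
       = 0.070069
Iteration 2:
  f(3.140000) = 77.817544
  f(0.070069) = -1.769812
  x_3 = 0.070069 - (-1.769812)×(0.070069 - 3.140000)/(-1.769812 - 77.817544)
       = 0.138336
Iteration 3:
  f(0.070069) = -1.769812
  f(0.138336) = -1.505799
  x_4 = 0.138336 - (-1.505799)×(0.138336 - 0.070069)/(-1.505799 - (-1.769812))
       = 0.527697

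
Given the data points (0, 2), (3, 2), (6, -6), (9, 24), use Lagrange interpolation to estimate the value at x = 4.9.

Lagrange interpolation formula:
P(x) = Σ yᵢ × Lᵢ(x)
where Lᵢ(x) = Π_{j≠i} (x - xⱼ)/(xᵢ - xⱼ)

L_0(4.9) = (4.9 - 3)/(0 - 3) × (4.9 - 6)/(0 - 6) × (4.9 - 9)/(0 - 9) = -0.052895
L_1(4.9) = (4.9 - 0)/(3 - 0) × (4.9 - 6)/(3 - 6) × (4.9 - 9)/(3 - 9) = 0.409241
L_2(4.9) = (4.9 - 0)/(6 - 0) × (4.9 - 3)/(6 - 3) × (4.9 - 9)/(6 - 9) = 0.706870
L_3(4.9) = (4.9 - 0)/(9 - 0) × (4.9 - 3)/(9 - 3) × (4.9 - 6)/(9 - 6) = -0.063216

P(4.9) = 2×L_0(4.9) + 2×L_1(4.9) + (-6)×L_2(4.9) + 24×L_3(4.9)
P(4.9) = -5.045716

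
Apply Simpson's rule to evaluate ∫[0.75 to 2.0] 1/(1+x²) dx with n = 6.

f(x) = 1/(1+x²)
a = 0.75, b = 2.0, n = 6
h = (b - a)/n = 0.208333

Simpson's rule: (h/3)[f(x₀) + 4f(x₁) + 2f(x₂) + ... + f(xₙ)]

x_0 = 0.7500, f(x_0) = 0.640000, coefficient = 1
x_1 = 0.9583, f(x_1) = 0.521267, coefficient = 4
x_2 = 1.1667, f(x_2) = 0.423529, coefficient = 2
x_3 = 1.3750, f(x_3) = 0.345946, coefficient = 4
x_4 = 1.5833, f(x_4) = 0.285149, coefficient = 2
x_5 = 1.7917, f(x_5) = 0.237526, coefficient = 4
x_6 = 2.0000, f(x_6) = 0.200000, coefficient = 1

I ≈ (0.208333/3) × 6.676311 = 0.463633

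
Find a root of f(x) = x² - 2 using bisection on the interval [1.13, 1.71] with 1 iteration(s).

f(x) = x² - 2
Initial interval: [1.13, 1.71]

Iteration 1:
  c_1 = (1.130000 + 1.710000)/2 = 1.420000
  f(c_1) = f(1.420000) = 0.016400
  f(a) × f(c) < 0, new interval: [1.130000, 1.420000]

After 1 iteration(s), the approximation is c_1 = 1.420000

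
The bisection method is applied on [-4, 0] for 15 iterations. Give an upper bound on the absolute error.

Bisection error bound: |error| ≤ (b-a)/2^n
|error| ≤ (0 - (-4))/2^15 = 4/2^15
|error| ≤ 0.0001220703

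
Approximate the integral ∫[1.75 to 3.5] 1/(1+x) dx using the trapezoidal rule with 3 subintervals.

f(x) = 1/(1+x)
a = 1.75, b = 3.5, n = 3
h = (b - a)/n = 0.583333

Trapezoidal rule: (h/2)[f(x₀) + 2f(x₁) + 2f(x₂) + ... + f(xₙ)]

x_0 = 1.7500, f(x_0) = 0.363636, coefficient = 1
x_1 = 2.3333, f(x_1) = 0.300000, coefficient = 2
x_2 = 2.9167, f(x_2) = 0.255319, coefficient = 2
x_3 = 3.5000, f(x_3) = 0.222222, coefficient = 1

I ≈ (0.583333/2) × 1.696497 = 0.494812
Exact value: 0.492476
Error: 0.002335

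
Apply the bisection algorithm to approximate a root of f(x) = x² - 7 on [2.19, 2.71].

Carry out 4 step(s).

f(x) = x² - 7
Initial interval: [2.19, 2.71]

Iteration 1:
  c_1 = (2.190000 + 2.710000)/2 = 2.450000
  f(c_1) = f(2.450000) = -0.997500
  f(a) × f(c) ≥ 0, new interval: [2.450000, 2.710000]
Iteration 2:
  c_2 = (2.450000 + 2.710000)/2 = 2.580000
  f(c_2) = f(2.580000) = -0.343600
  f(a) × f(c) ≥ 0, new interval: [2.580000, 2.710000]
Iteration 3:
  c_3 = (2.580000 + 2.710000)/2 = 2.645000
  f(c_3) = f(2.645000) = -0.003975
  f(a) × f(c) ≥ 0, new interval: [2.645000, 2.710000]
Iteration 4:
  c_4 = (2.645000 + 2.710000)/2 = 2.677500
  f(c_4) = f(2.677500) = 0.169006
  f(a) × f(c) < 0, new interval: [2.645000, 2.677500]

After 4 iteration(s), the approximation is c_4 = 2.677500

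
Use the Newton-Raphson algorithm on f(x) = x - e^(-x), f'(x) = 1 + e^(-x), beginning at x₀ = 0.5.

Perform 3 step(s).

f(x) = x - e^(-x)
f'(x) = 1 + e^(-x)
x₀ = 0.5

Newton-Raphson formula: x_{n+1} = x_n - f(x_n)/f'(x_n)

Iteration 1:
  f(0.500000) = -0.106531
  f'(0.500000) = 1.606531
  x_1 = 0.500000 - (-0.106531)/1.606531 = 0.566311
Iteration 2:
  f(0.566311) = -0.001305
  f'(0.566311) = 1.567616
  x_2 = 0.566311 - (-0.001305)/1.567616 = 0.567143
Iteration 3:
  f(0.567143) = 0.000000
  f'(0.567143) = 1.567143
  x_3 = 0.567143 - 0.000000/1.567143 = 0.567143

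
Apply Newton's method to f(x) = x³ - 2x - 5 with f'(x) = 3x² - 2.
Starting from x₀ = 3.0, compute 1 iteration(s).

f(x) = x³ - 2x - 5
f'(x) = 3x² - 2
x₀ = 3.0

Newton-Raphson formula: x_{n+1} = x_n - f(x_n)/f'(x_n)

Iteration 1:
  f(3.000000) = 16.000000
  f'(3.000000) = 25.000000
  x_1 = 3.000000 - 16.000000/25.000000 = 2.360000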